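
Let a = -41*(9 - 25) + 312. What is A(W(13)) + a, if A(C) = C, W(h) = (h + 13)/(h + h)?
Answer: 969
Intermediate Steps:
W(h) = (13 + h)/(2*h) (W(h) = (13 + h)/((2*h)) = (13 + h)*(1/(2*h)) = (13 + h)/(2*h))
a = 968 (a = -41*(-16) + 312 = 656 + 312 = 968)
A(W(13)) + a = (½)*(13 + 13)/13 + 968 = (½)*(1/13)*26 + 968 = 1 + 968 = 969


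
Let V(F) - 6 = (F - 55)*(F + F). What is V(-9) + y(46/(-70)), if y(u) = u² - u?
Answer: 1419884/1225 ≈ 1159.1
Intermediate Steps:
V(F) = 6 + 2*F*(-55 + F) (V(F) = 6 + (F - 55)*(F + F) = 6 + (-55 + F)*(2*F) = 6 + 2*F*(-55 + F))
V(-9) + y(46/(-70)) = (6 - 110*(-9) + 2*(-9)²) + (46/(-70))*(-1 + 46/(-70)) = (6 + 990 + 2*81) + (46*(-1/70))*(-1 + 46*(-1/70)) = (6 + 990 + 162) - 23*(-1 - 23/35)/35 = 1158 - 23/35*(-58/35) = 1158 + 1334/1225 = 1419884/1225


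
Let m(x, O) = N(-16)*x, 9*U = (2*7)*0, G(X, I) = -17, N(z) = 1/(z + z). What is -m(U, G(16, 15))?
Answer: 0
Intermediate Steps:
N(z) = 1/(2*z)
U = 0 (U = ((2*7)*0)/9 = (14*0)/9 = (⅑)*0 = 0)
m(x, O) = -x/32 (m(x, O) = ((½)/(-16))*x = ((½)*(-1/16))*x = -x/32)
-m(U, G(16, 15)) = -(-1)*0/32 = -1*0 = 0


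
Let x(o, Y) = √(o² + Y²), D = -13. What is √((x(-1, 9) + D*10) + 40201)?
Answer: √(40071 + √82) ≈ 200.20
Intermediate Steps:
x(o, Y) = √(Y² + o²)
√((x(-1, 9) + D*10) + 40201) = √((√(9² + (-1)²) - 13*10) + 40201) = √((√(81 + 1) - 130) + 40201) = √((√82 - 130) + 40201) = √((-130 + √82) + 40201) = √(40071 + √82)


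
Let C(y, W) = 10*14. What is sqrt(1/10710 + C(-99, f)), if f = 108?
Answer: sqrt(1784287190)/3570 ≈ 11.832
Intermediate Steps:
C(y, W) = 140
sqrt(1/10710 + C(-99, f)) = sqrt(1/10710 + 140) = sqrt(1499401/10710) = sqrt(1784287190)/3570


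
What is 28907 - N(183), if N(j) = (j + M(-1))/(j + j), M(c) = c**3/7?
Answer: 37029227/1281 ≈ 28907.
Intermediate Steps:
M(c) = c**3/7 (M(c) = c**3*(1/7) = c**3/7)
N(j) = (-1/7 + j)/(2*j) (N(j) = (j + (1/7)*(-1)**3)/(j + j) = (j + (1/7)*(-1))/((2*j)) = (j - 1/7)*(1/(2*j)) = (-1/7 + j)*(1/(2*j)) = (-1/7 + j)/(2*j))
28907 - N(183) = 28907 - (-1 + 7*183)/(14*183) = 28907 - (-1 + 1281)/(14*183) = 28907 - 1280/(14*183) = 28907 - 1*640/1281 = 28907 - 640/1281 = 37029227/1281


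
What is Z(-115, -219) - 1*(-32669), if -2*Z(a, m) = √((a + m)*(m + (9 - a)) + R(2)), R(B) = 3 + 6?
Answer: 32669 - √31739/2 ≈ 32580.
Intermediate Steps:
R(B) = 9
Z(a, m) = -√(9 + (a + m)*(9 + m - a))/2 (Z(a, m) = -√((a + m)*(m + (9 - a)) + 9)/2 = -√((a + m)*(9 + m - a) + 9)/2 = -√(9 + (a + m)*(9 + m - a))/2)
Z(-115, -219) - 1*(-32669) = -√(9 + (-219)² - 1*(-115)² + 9*(-115) + 9*(-219))/2 - 1*(-32669) = -√(9 + 47961 - 1*13225 - 1035 - 1971)/2 + 32669 = -√(9 + 47961 - 13225 - 1035 - 1971)/2 + 32669 = -√31739/2 + 32669 = 32669 - √31739/2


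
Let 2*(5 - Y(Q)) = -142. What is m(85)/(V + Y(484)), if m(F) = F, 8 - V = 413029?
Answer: -17/82589 ≈ -0.00020584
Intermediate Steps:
V = -413021 (V = 8 - 1*413029 = 8 - 413029 = -413021)
Y(Q) = 76 (Y(Q) = 5 - ½*(-142) = 5 + 71 = 76)
m(85)/(V + Y(484)) = 85/(-413021 + 76) = 85/(-412945) = 85*(-1/412945) = -17/82589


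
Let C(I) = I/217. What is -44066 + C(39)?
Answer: -9562283/217 ≈ -44066.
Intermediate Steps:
C(I) = I/217 (C(I) = I*(1/217) = I/217)
-44066 + C(39) = -44066 + (1/217)*39 = -44066 + 39/217 = -9562283/217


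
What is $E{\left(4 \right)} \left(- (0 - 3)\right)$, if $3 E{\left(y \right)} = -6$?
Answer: $-6$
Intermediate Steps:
$E{\left(y \right)} = -2$ ($E{\left(y \right)} = \frac{1}{3} \left(-6\right) = -2$)
$E{\left(4 \right)} \left(- (0 - 3)\right) = - 2 \left(- (0 - 3)\right) = - 2 \left(\left(-1\right) \left(-3\right)\right) = \left(-2\right) 3 = -6$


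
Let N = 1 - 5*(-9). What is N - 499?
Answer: -453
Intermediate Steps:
N = 46 (N = 1 + 45 = 46)
N - 499 = 46 - 499 = -453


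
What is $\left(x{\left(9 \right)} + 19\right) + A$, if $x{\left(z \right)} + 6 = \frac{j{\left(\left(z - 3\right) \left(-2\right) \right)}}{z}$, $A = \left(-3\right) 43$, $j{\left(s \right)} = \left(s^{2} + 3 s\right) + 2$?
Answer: $- \frac{934}{9} \approx -103.78$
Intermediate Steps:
$j{\left(s \right)} = 2 + s^{2} + 3 s$
$A = -129$
$x{\left(z \right)} = -6 + \frac{20 + \left(6 - 2 z\right)^{2} - 6 z}{z}$ ($x{\left(z \right)} = -6 + \frac{2 + \left(\left(z - 3\right) \left(-2\right)\right)^{2} + 3 \left(z - 3\right) \left(-2\right)}{z} = -6 + \frac{2 + \left(\left(-3 + z\right) \left(-2\right)\right)^{2} + 3 \left(-3 + z\right) \left(-2\right)}{z} = -6 + \frac{2 + \left(6 - 2 z\right)^{2} + 3 \left(6 - 2 z\right)}{z} = -6 + \frac{2 + \left(6 - 2 z\right)^{2} - \left(-18 + 6 z\right)}{z} = -6 + \frac{20 + \left(6 - 2 z\right)^{2} - 6 z}{z}$)
$\left(x{\left(9 \right)} + 19\right) + A = \left(\left(-36 + 4 \cdot 9 + \frac{56}{9}\right) + 19\right) - 129 = \left(\left(-36 + 36 + 56 \cdot \frac{1}{9}\right) + 19\right) - 129 = \left(\left(-36 + 36 + \frac{56}{9}\right) + 19\right) - 129 = \left(\frac{56}{9} + 19\right) - 129 = \frac{227}{9} - 129 = - \frac{934}{9}$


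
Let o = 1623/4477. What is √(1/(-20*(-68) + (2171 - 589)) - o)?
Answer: I*√519275924206/1197394 ≈ 0.60181*I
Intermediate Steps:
o = 1623/4477 (o = 1623*(1/4477) = 1623/4477 ≈ 0.36252)
√(1/(-20*(-68) + (2171 - 589)) - o) = √(1/(-20*(-68) + (2171 - 589)) - 1*1623/4477) = √(1/(1360 + 1582) - 1623/4477) = √(1/2942 - 1623/4477) = √(-4770389/13171334) = I*√519275924206/1197394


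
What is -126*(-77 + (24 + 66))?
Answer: -1638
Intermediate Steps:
-126*(-77 + (24 + 66)) = -126*(-77 + 90) = -126*13 = -1638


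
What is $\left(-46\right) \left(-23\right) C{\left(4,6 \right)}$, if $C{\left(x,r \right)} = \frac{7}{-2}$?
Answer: $-3703$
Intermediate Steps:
$C{\left(x,r \right)} = - \frac{7}{2}$ ($C{\left(x,r \right)} = 7 \left(- \frac{1}{2}\right) = - \frac{7}{2}$)
$\left(-46\right) \left(-23\right) C{\left(4,6 \right)} = \left(-46\right) \left(-23\right) \left(- \frac{7}{2}\right) = 1058 \left(- \frac{7}{2}\right) = -3703$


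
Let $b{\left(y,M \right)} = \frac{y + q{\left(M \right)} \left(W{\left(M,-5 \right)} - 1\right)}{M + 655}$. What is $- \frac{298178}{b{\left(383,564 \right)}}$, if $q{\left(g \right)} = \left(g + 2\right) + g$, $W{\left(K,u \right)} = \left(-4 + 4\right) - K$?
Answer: $\frac{6858094}{12039} \approx 569.66$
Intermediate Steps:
$W{\left(K,u \right)} = - K$ ($W{\left(K,u \right)} = 0 - K = - K$)
$q{\left(g \right)} = 2 + 2 g$ ($q{\left(g \right)} = \left(2 + g\right) + g = 2 + 2 g$)
$b{\left(y,M \right)} = \frac{y + \left(-1 - M\right) \left(2 + 2 M\right)}{655 + M}$ ($b{\left(y,M \right)} = \frac{y + \left(2 + 2 M\right) \left(- M - 1\right)}{M + 655} = \frac{y + \left(2 + 2 M\right) \left(-1 - M\right)}{655 + M} = \frac{y + \left(-1 - M\right) \left(2 + 2 M\right)}{655 + M}$)
$- \frac{298178}{b{\left(383,564 \right)}} = - \frac{298178}{\frac{1}{655 + 564} \left(-2 + 383 - 2256 - 2 \cdot 564^{2}\right)} = - \frac{298178}{\frac{1}{1219} \left(-2 + 383 - 2256 - 636192\right)} = - \frac{298178}{\frac{1}{1219} \left(-638067\right)} = - \frac{298178}{- \frac{12039}{23}} = \left(-298178\right) \left(- \frac{23}{12039}\right) = \frac{6858094}{12039}$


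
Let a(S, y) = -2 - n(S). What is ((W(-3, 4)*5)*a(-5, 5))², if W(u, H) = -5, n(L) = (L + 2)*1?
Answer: 625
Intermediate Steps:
n(L) = 2 + L (n(L) = (2 + L)*1 = 2 + L)
a(S, y) = -4 - S (a(S, y) = -2 - (2 + S) = -2 + (-2 - S) = -4 - S)
((W(-3, 4)*5)*a(-5, 5))² = ((-5*5)*(-4 - 1*(-5)))² = (-25*(-4 + 5))² = (-25*1)² = (-25)² = 625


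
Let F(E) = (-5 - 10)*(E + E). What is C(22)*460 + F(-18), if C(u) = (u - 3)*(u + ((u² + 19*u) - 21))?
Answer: 7892760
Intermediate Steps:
F(E) = -30*E
C(u) = (-3 + u)*(-21 + u² + 20*u) (C(u) = (-3 + u)*(u + (-21 + u² + 19*u)) = (-3 + u)*(-21 + u² + 20*u))
C(22)*460 + F(-18) = (63 + 22³ - 81*22 + 17*22²)*460 - 30*(-18) = (63 + 10648 - 1782 + 17*484)*460 + 540 = (63 + 10648 - 1782 + 8228)*460 + 540 = 17157*460 + 540 = 7892220 + 540 = 7892760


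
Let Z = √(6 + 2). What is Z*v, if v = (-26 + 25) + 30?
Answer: 58*√2 ≈ 82.024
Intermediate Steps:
Z = 2*√2 (Z = √8 = 2*√2 ≈ 2.8284)
v = 29 (v = -1 + 30 = 29)
Z*v = (2*√2)*29 = 58*√2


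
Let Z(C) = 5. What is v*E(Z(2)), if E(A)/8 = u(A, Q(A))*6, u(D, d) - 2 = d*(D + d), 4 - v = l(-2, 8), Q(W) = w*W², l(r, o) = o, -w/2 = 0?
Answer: -384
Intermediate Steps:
w = 0 (w = -2*0 = 0)
Q(W) = 0 (Q(W) = 0*W² = 0)
v = -4 (v = 4 - 1*8 = 4 - 8 = -4)
u(D, d) = 2 + d*(D + d)
E(A) = 96 (E(A) = 8*((2 + 0² + A*0)*6) = 8*((2 + 0 + 0)*6) = 8*(2*6) = 8*12 = 96)
v*E(Z(2)) = -4*96 = -384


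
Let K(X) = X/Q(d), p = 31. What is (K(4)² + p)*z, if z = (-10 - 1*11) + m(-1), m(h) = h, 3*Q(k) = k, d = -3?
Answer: -1034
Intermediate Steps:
Q(k) = k/3
K(X) = -X (K(X) = X/(((⅓)*(-3))) = X/(-1) = X*(-1) = -X)
z = -22 (z = (-10 - 1*11) - 1 = (-10 - 11) - 1 = -21 - 1 = -22)
(K(4)² + p)*z = ((-1*4)² + 31)*(-22) = ((-4)² + 31)*(-22) = (16 + 31)*(-22) = 47*(-22) = -1034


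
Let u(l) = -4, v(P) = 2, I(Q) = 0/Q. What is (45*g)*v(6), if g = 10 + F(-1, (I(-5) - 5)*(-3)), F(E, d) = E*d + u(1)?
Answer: -810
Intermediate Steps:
I(Q) = 0
F(E, d) = -4 + E*d (F(E, d) = E*d - 4 = -4 + E*d)
g = -9 (g = 10 + (-4 - (0 - 5)*(-3)) = 10 + (-4 - (-5)*(-3)) = 10 + (-4 - 1*15) = 10 + (-4 - 15) = 10 - 19 = -9)
(45*g)*v(6) = (45*(-9))*2 = -405*2 = -810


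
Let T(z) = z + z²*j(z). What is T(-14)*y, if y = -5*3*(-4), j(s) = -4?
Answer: -47880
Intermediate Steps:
T(z) = z - 4*z² (T(z) = z + z²*(-4) = z - 4*z²)
y = 60 (y = -15*(-4) = 60)
T(-14)*y = -14*(1 - 4*(-14))*60 = -14*(1 + 56)*60 = -14*57*60 = -798*60 = -47880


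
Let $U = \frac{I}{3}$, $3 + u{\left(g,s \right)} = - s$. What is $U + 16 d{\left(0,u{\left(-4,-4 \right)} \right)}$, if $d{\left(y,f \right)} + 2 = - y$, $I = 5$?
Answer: $- \frac{91}{3} \approx -30.333$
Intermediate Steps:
$u{\left(g,s \right)} = -3 - s$
$d{\left(y,f \right)} = -2 - y$
$U = \frac{5}{3} \approx 1.6667$
$U + 16 d{\left(0,u{\left(-4,-4 \right)} \right)} = \frac{5}{3} + 16 \left(-2 - 0\right) = \frac{5}{3} + 16 \left(-2 + 0\right) = \frac{5}{3} + 16 \left(-2\right) = \frac{5}{3} - 32 = - \frac{91}{3}$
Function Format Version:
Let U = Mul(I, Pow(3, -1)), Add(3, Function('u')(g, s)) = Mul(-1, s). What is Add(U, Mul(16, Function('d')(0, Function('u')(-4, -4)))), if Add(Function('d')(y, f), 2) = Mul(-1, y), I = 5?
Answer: Rational(-91, 3) ≈ -30.333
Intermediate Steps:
Function('u')(g, s) = Add(-3, Mul(-1, s))
Function('d')(y, f) = Add(-2, Mul(-1, y))
U = Rational(5, 3) (U = Mul(5, Pow(3, -1)) = Mul(5, Rational(1, 3)) = Rational(5, 3) ≈ 1.6667)
Add(U, Mul(16, Function('d')(0, Function('u')(-4, -4)))) = Add(Rational(5, 3), Mul(16, Add(-2, Mul(-1, 0)))) = Add(Rational(5, 3), Mul(16, Add(-2, 0))) = Add(Rational(5, 3), Mul(16, -2)) = Add(Rational(5, 3), -32) = Rational(-91, 3)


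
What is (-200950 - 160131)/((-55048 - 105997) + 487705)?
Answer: -361081/326660 ≈ -1.1054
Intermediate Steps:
(-200950 - 160131)/((-55048 - 105997) + 487705) = -361081/(-161045 + 487705) = -361081/326660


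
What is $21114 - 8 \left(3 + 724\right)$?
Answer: $15298$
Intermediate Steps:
$21114 - 8 \left(3 + 724\right) = 21114 - 8 \cdot 727 = 21114 - 5816 = 15298$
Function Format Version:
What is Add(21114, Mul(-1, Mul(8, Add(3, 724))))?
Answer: 15298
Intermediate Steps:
Add(21114, Mul(-1, Mul(8, Add(3, 724)))) = Add(21114, Mul(-1, Mul(8, 727))) = Add(21114, Mul(-1, 5816)) = Add(21114, -5816) = 15298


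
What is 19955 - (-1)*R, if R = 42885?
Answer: 62840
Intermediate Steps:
19955 - (-1)*R = 19955 - (-1)*42885 = 19955 - 1*(-42885) = 19955 + 42885 = 62840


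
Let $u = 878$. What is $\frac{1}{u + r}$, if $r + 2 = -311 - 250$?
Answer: $\frac{1}{315} \approx 0.0031746$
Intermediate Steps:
$r = -563$ ($r = -2 - 561 = -563$)
$\frac{1}{u + r} = \frac{1}{878 - 563} = \frac{1}{315}$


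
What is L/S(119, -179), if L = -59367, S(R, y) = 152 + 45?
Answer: -59367/197 ≈ -301.36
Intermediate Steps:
S(R, y) = 197
L/S(119, -179) = -59367/197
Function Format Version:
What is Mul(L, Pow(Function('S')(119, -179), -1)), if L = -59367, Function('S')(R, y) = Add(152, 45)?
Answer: Rational(-59367, 197) ≈ -301.36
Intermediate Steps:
Function('S')(R, y) = 197
Mul(L, Pow(Function('S')(119, -179), -1)) = Mul(-59367, Pow(197, -1)) = Mul(-59367, Rational(1, 197)) = Rational(-59367, 197)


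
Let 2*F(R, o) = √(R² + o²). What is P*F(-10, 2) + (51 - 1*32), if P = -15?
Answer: 19 - 15*√26 ≈ -57.485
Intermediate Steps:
F(R, o) = √(R² + o²)/2
P*F(-10, 2) + (51 - 1*32) = -15*√((-10)² + 2²)/2 + (51 - 1*32) = -15*√(100 + 4)/2 + (51 - 32) = -15*√104/2 + 19 = -15*2*√26/2 + 19 = -15*√26 + 19 = 19 - 15*√26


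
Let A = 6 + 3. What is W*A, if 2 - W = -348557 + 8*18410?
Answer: 1811511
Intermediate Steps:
W = 201279 (W = 2 - (-348557 + 8*18410) = 2 - (-348557 + 147280) = 2 - 1*(-201277) = 2 + 201277 = 201279)
A = 9
W*A = 201279*9 = 1811511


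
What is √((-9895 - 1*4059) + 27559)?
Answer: √13605 ≈ 116.64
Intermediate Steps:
√((-9895 - 1*4059) + 27559) = √((-9895 - 4059) + 27559) = √(-13954 + 27559) = √13605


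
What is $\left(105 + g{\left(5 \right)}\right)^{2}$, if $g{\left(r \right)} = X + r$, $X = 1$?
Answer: $12321$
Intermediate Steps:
$g{\left(r \right)} = 1 + r$
$\left(105 + g{\left(5 \right)}\right)^{2} = \left(105 + \left(1 + 5\right)\right)^{2} = \left(105 + 6\right)^{2} = 111^{2} = 12321$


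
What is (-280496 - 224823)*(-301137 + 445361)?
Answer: -72879127456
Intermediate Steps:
(-280496 - 224823)*(-301137 + 445361) = -505319*144224 = -72879127456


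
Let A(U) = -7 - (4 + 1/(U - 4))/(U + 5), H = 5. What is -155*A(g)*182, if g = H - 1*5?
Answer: 437255/2 ≈ 2.1863e+5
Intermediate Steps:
g = 0 (g = 5 - 1*5 = 5 - 5 = 0)
A(U) = -7 - (4 + 1/(-4 + U))/(5 + U)
-155*A(g)*182 = -155*(155 - 11*0 - 7*0**2)/(-20 + 0 + 0**2)*182 = -155*(155 + 0 - 7*0)/(-20 + 0 + 0)*182 = -155*(155 + 0 + 0)/(-20)*182 = -(-31)*155/4*182 = -155*(-31/4)*182 = (4805/4)*182 = 437255/2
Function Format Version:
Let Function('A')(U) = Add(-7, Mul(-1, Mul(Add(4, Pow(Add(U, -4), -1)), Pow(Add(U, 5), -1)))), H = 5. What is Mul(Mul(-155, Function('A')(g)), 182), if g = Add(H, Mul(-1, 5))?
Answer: Rational(437255, 2) ≈ 2.1863e+5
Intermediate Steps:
g = 0 (g = Add(5, Mul(-1, 5)) = Add(5, -5) = 0)
Function('A')(U) = Add(-7, Mul(-1, Pow(Add(5, U), -1), Add(4, Pow(Add(-4, U), -1)))) (Function('A')(U) = Add(-7, Mul(-1, Mul(Add(4, Pow(Add(-4, U), -1)), Pow(Add(5, U), -1)))) = Add(-7, Mul(-1, Mul(Pow(Add(5, U), -1), Add(4, Pow(Add(-4, U), -1))))) = Add(-7, Mul(-1, Pow(Add(5, U), -1), Add(4, Pow(Add(-4, U), -1)))))
Mul(Mul(-155, Function('A')(g)), 182) = Mul(Mul(-155, Mul(Pow(Add(-20, 0, Pow(0, 2)), -1), Add(155, Mul(-11, 0), Mul(-7, Pow(0, 2))))), 182) = Mul(Mul(-155, Mul(Pow(Add(-20, 0, 0), -1), Add(155, 0, Mul(-7, 0)))), 182) = Mul(Mul(-155, Mul(Pow(-20, -1), Add(155, 0, 0))), 182) = Mul(Mul(-155, Mul(Rational(-1, 20), 155)), 182) = Mul(Mul(-155, Rational(-31, 4)), 182) = Mul(Rational(4805, 4), 182) = Rational(437255, 2)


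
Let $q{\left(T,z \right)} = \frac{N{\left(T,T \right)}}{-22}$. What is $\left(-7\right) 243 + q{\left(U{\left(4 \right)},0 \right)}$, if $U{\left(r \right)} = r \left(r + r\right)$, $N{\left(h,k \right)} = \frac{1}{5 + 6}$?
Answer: $- \frac{411643}{242} \approx -1701.0$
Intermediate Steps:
$N{\left(h,k \right)} = \frac{1}{11}$
$U{\left(r \right)} = 2 r^{2}$ ($U{\left(r \right)} = r 2 r = 2 r^{2}$)
$q{\left(T,z \right)} = - \frac{1}{242}$ ($q{\left(T,z \right)} = \frac{1}{11 \left(-22\right)} = \frac{1}{11} \left(- \frac{1}{22}\right) = - \frac{1}{242}$)
$\left(-7\right) 243 + q{\left(U{\left(4 \right)},0 \right)} = \left(-7\right) 243 - \frac{1}{242} = -1701 - \frac{1}{242} = - \frac{411643}{242}$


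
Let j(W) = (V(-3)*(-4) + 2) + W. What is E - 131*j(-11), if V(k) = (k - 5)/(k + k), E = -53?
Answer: 5474/3 ≈ 1824.7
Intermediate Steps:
V(k) = (-5 + k)/(2*k) (V(k) = (-5 + k)/((2*k)) = (-5 + k)*(1/(2*k)) = (-5 + k)/(2*k))
j(W) = -10/3 + W (j(W) = (((1/2)*(-5 - 3)/(-3))*(-4) + 2) + W = (((1/2)*(-1/3)*(-8))*(-4) + 2) + W = ((4/3)*(-4) + 2) + W = (-16/3 + 2) + W = -10/3 + W)
E - 131*j(-11) = -53 - 131*(-10/3 - 11) = -53 - 131*(-43/3) = -53 + 5633/3 = 5474/3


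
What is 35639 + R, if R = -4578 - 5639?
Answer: 25422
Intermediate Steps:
R = -10217
35639 + R = 35639 - 10217 = 25422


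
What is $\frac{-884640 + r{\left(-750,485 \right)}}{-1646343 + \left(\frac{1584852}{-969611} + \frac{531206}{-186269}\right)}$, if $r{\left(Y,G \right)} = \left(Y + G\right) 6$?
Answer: $\frac{160060645572486570}{297344302834568191} \approx 0.5383$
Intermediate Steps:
$r{\left(Y,G \right)} = 6 G + 6 Y$ ($r{\left(Y,G \right)} = \left(G + Y\right) 6 = 6 G + 6 Y$)
$\frac{-884640 + r{\left(-750,485 \right)}}{-1646343 + \left(\frac{1584852}{-969611} + \frac{531206}{-186269}\right)} = \frac{-884640 + \left(6 \cdot 485 + 6 \left(-750\right)\right)}{-1646343 + \left(\frac{1584852}{-969611} + \frac{531206}{-186269}\right)} = \frac{-884640 + \left(2910 - 4500\right)}{-1646343 + \left(1584852 \left(- \frac{1}{969611}\right) + 531206 \left(- \frac{1}{186269}\right)\right)} = \frac{-884640 - 1590}{-1646343 - \frac{810271978054}{180608471359}} = - \frac{886230}{-1646343 - \frac{810271978054}{180608471359}} = - \frac{886230}{- \frac{297344302834568191}{180608471359}} = \left(-886230\right) \left(- \frac{180608471359}{297344302834568191}\right) = \frac{160060645572486570}{297344302834568191}$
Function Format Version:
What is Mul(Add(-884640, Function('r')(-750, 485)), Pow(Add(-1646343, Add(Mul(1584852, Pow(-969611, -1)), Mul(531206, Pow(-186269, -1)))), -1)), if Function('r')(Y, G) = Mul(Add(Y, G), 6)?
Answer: Rational(160060645572486570, 297344302834568191) ≈ 0.53830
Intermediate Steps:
Function('r')(Y, G) = Add(Mul(6, G), Mul(6, Y)) (Function('r')(Y, G) = Mul(Add(G, Y), 6) = Add(Mul(6, G), Mul(6, Y)))
Mul(Add(-884640, Function('r')(-750, 485)), Pow(Add(-1646343, Add(Mul(1584852, Pow(-969611, -1)), Mul(531206, Pow(-186269, -1)))), -1)) = Mul(Add(-884640, Add(Mul(6, 485), Mul(6, -750))), Pow(Add(-1646343, Add(Mul(1584852, Pow(-969611, -1)), Mul(531206, Pow(-186269, -1)))), -1)) = Mul(Add(-884640, Add(2910, -4500)), Pow(Add(-1646343, Add(Mul(1584852, Rational(-1, 969611)), Mul(531206, Rational(-1, 186269)))), -1)) = Mul(Add(-884640, -1590), Pow(Add(-1646343, Add(Rational(-1584852, 969611), Rational(-531206, 186269))), -1)) = Mul(-886230, Pow(Add(-1646343, Rational(-810271978054, 180608471359)), -1)) = Mul(-886230, Pow(Rational(-297344302834568191, 180608471359), -1)) = Mul(-886230, Rational(-180608471359, 297344302834568191)) = Rational(160060645572486570, 297344302834568191)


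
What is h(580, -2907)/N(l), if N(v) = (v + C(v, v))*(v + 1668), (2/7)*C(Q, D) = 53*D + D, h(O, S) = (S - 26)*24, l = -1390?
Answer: 8799/9177475 ≈ 0.00095876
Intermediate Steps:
h(O, S) = -624 + 24*S (h(O, S) = (-26 + S)*24 = -624 + 24*S)
C(Q, D) = 189*D (C(Q, D) = 7*(53*D + D)/2 = 7*(54*D)/2 = 189*D)
N(v) = 190*v*(1668 + v) (N(v) = (v + 189*v)*(v + 1668) = (190*v)*(1668 + v) = 190*v*(1668 + v))
h(580, -2907)/N(l) = (-624 + 24*(-2907))/((190*(-1390)*(1668 - 1390))) = (-624 - 69768)/((190*(-1390)*278)) = -70392/(-73419800) = -70392*(-1/73419800) = 8799/9177475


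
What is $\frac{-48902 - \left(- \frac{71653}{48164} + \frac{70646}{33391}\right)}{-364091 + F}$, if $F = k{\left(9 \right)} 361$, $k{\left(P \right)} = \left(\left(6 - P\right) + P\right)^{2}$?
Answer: $\frac{78647364180469}{564646470715780} \approx 0.13929$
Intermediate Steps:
$k{\left(P \right)} = 36$ ($k{\left(P \right)} = 6^{2} = 36$)
$F = 12996$ ($F = 36 \cdot 361 = 12996$)
$\frac{-48902 - \left(- \frac{71653}{48164} + \frac{70646}{33391}\right)}{-364091 + F} = \frac{-48902 - \left(- \frac{71653}{48164} + \frac{70646}{33391}\right)}{-364091 + 12996} = \frac{-48902 - \frac{1010028621}{1608244124}}{-351095} = \left(-48902 + \left(- \frac{70646}{33391} + \frac{71653}{48164}\right)\right) \left(- \frac{1}{351095}\right) = \left(-48902 - \frac{1010028621}{1608244124}\right) \left(- \frac{1}{351095}\right) = \left(- \frac{78647364180469}{1608244124}\right) \left(- \frac{1}{351095}\right) = \frac{78647364180469}{564646470715780}$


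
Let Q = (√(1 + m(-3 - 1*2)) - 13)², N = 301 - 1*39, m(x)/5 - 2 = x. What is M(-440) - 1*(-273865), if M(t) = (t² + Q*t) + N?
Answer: 399527 + 11440*I*√14 ≈ 3.9953e+5 + 42805.0*I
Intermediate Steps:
m(x) = 10 + 5*x
N = 262 (N = 301 - 39 = 262)
Q = (-13 + I*√14)² (Q = (√(1 + (10 + 5*(-3 - 1*2))) - 13)² = (√(1 + (10 + 5*(-3 - 2))) - 13)² = (√(1 + (10 + 5*(-5))) - 13)² = (√(1 + (10 - 25)) - 13)² = (√(1 - 15) - 13)² = (√(-14) - 13)² = (I*√14 - 13)² = (-13 + I*√14)² ≈ 155.0 - 97.283*I)
M(t) = 262 + t² + t*(13 - I*√14)² (M(t) = (t² + (13 - I*√14)²*t) + 262 = (t² + t*(13 - I*√14)²) + 262 = 262 + t² + t*(13 - I*√14)²)
M(-440) - 1*(-273865) = (262 + (-440)² - 440*(13 - I*√14)²) - 1*(-273865) = (262 + 193600 - 440*(13 - I*√14)²) + 273865 = (193862 - 440*(13 - I*√14)²) + 273865 = 467727 - 440*(13 - I*√14)²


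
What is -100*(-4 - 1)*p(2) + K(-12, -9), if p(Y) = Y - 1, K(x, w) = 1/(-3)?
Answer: 1499/3 ≈ 499.67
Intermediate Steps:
K(x, w) = -⅓
p(Y) = -1 + Y
-100*(-4 - 1)*p(2) + K(-12, -9) = -100*(-4 - 1)*(-1 + 2) - ⅓ = -(-500) - ⅓ = -100*(-5) - ⅓ = 500 - ⅓ = 1499/3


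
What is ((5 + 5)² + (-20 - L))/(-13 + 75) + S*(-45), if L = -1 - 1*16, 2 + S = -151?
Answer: 426967/62 ≈ 6886.6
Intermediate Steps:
S = -153 (S = -2 - 151 = -153)
L = -17 (L = -1 - 16 = -17)
((5 + 5)² + (-20 - L))/(-13 + 75) + S*(-45) = ((5 + 5)² + (-20 - 1*(-17)))/(-13 + 75) - 153*(-45) = (10² + (-20 + 17))/62 + 6885 = (100 - 3)*(1/62) + 6885 = 97*(1/62) + 6885 = 97/62 + 6885 = 426967/62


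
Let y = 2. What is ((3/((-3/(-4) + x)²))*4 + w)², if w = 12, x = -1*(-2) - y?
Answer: 10000/9 ≈ 1111.1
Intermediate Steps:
x = 0 (x = -1*(-2) - 1*2 = 2 - 2 = 0)
((3/((-3/(-4) + x)²))*4 + w)² = ((3/((-3/(-4) + 0)²))*4 + 12)² = ((3/((-3*(-¼) + 0)²))*4 + 12)² = ((3/((¾ + 0)²))*4 + 12)² = ((3/((¾)²))*4 + 12)² = ((3/(9/16))*4 + 12)² = ((3*(16/9))*4 + 12)² = ((16/3)*4 + 12)² = (64/3 + 12)² = (100/3)² = 10000/9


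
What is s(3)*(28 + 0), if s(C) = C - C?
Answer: 0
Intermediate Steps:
s(C) = 0
s(3)*(28 + 0) = 0*(28 + 0) = 0*28 = 0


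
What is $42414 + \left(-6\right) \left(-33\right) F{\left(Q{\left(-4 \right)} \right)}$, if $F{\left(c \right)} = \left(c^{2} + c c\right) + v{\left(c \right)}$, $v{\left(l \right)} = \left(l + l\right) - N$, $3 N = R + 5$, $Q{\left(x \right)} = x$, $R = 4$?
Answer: $46572$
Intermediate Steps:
$N = 3$ ($N = \frac{4 + 5}{3} = \frac{1}{3} \cdot 9 = 3$)
$v{\left(l \right)} = -3 + 2 l$ ($v{\left(l \right)} = \left(l + l\right) - 3 = 2 l - 3 = -3 + 2 l$)
$F{\left(c \right)} = -3 + 2 c + 2 c^{2}$ ($F{\left(c \right)} = \left(c^{2} + c c\right) + \left(-3 + 2 c\right) = \left(c^{2} + c^{2}\right) + \left(-3 + 2 c\right) = 2 c^{2} + \left(-3 + 2 c\right) = -3 + 2 c + 2 c^{2}$)
$42414 + \left(-6\right) \left(-33\right) F{\left(Q{\left(-4 \right)} \right)} = 42414 + \left(-6\right) \left(-33\right) \left(-3 + 2 \left(-4\right) + 2 \left(-4\right)^{2}\right) = 42414 + 198 \left(-3 - 8 + 2 \cdot 16\right) = 42414 + 198 \left(-3 - 8 + 32\right) = 42414 + 198 \cdot 21 = 42414 + 4158 = 46572$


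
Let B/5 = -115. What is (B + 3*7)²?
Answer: 306916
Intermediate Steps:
B = -575 (B = 5*(-115) = -575)
(B + 3*7)² = (-575 + 3*7)² = (-575 + 21)² = (-554)² = 306916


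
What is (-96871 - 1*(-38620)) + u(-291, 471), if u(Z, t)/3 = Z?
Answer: -59124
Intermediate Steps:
u(Z, t) = 3*Z
(-96871 - 1*(-38620)) + u(-291, 471) = (-96871 - 1*(-38620)) + 3*(-291) = (-96871 + 38620) - 873 = -58251 - 873 = -59124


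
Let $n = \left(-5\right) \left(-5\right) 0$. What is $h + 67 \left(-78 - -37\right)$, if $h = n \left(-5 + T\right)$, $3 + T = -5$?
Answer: $-2747$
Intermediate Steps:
$n = 0$ ($n = 25 \cdot 0 = 0$)
$T = -8$ ($T = -3 - 5 = -8$)
$h = 0$ ($h = 0 \left(-5 - 8\right) = 0 \left(-13\right) = 0$)
$h + 67 \left(-78 - -37\right) = 0 + 67 \left(-78 - -37\right) = 0 + 67 \left(-78 + 37\right) = 0 + 67 \left(-41\right) = 0 - 2747 = -2747$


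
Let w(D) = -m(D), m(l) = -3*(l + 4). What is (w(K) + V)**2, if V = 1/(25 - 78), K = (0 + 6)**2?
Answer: 40436881/2809 ≈ 14395.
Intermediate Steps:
K = 36 (K = 6**2 = 36)
m(l) = -12 - 3*l (m(l) = -3*(4 + l) = -12 - 3*l)
V = -1/53 (V = 1/(-53) = -1/53 ≈ -0.018868)
w(D) = 12 + 3*D (w(D) = -(-12 - 3*D) = 12 + 3*D)
(w(K) + V)**2 = ((12 + 3*36) - 1/53)**2 = ((12 + 108) - 1/53)**2 = (120 - 1/53)**2 = (6359/53)**2 = 40436881/2809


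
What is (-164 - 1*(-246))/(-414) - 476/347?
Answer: -112759/71829 ≈ -1.5698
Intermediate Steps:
(-164 - 1*(-246))/(-414) - 476/347 = (-164 + 246)*(-1/414) - 476*1/347 = 82*(-1/414) - 476/347 = -41/207 - 476/347 = -112759/71829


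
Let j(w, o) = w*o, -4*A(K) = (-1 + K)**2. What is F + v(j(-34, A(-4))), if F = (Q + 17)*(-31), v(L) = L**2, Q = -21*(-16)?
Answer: 136853/4 ≈ 34213.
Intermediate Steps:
Q = 336
A(K) = -(-1 + K)**2/4
j(w, o) = o*w
F = -10943 (F = (336 + 17)*(-31) = 353*(-31) = -10943)
F + v(j(-34, A(-4))) = -10943 + (-(-1 - 4)**2/4*(-34))**2 = -10943 + (-1/4*(-5)**2*(-34))**2 = -10943 + (-1/4*25*(-34))**2 = -10943 + (-25/4*(-34))**2 = -10943 + (425/2)**2 = -10943 + 180625/4 = 136853/4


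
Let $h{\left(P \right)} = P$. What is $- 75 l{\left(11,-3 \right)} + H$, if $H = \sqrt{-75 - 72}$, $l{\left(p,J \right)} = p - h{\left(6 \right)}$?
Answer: $-375 + 7 i \sqrt{3} \approx -375.0 + 12.124 i$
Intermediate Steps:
$l{\left(p,J \right)} = -6 + p$ ($l{\left(p,J \right)} = p - 6 = -6 + p$)
$H = 7 i \sqrt{3}$ ($H = \sqrt{-147} = 7 i \sqrt{3} \approx 12.124 i$)
$- 75 l{\left(11,-3 \right)} + H = - 75 \left(-6 + 11\right) + 7 i \sqrt{3} = \left(-75\right) 5 + 7 i \sqrt{3} = -375 + 7 i \sqrt{3}$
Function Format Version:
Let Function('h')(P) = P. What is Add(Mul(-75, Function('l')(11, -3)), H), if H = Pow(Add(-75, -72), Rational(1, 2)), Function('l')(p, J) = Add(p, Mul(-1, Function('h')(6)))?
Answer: Add(-375, Mul(7, I, Pow(3, Rational(1, 2)))) ≈ Add(-375.00, Mul(12.124, I))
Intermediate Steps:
Function('l')(p, J) = Add(-6, p) (Function('l')(p, J) = Add(p, Mul(-1, 6)) = Add(p, -6) = Add(-6, p))
H = Mul(7, I, Pow(3, Rational(1, 2))) (H = Pow(-147, Rational(1, 2)) = Mul(7, I, Pow(3, Rational(1, 2))) ≈ Mul(12.124, I))
Add(Mul(-75, Function('l')(11, -3)), H) = Add(Mul(-75, Add(-6, 11)), Mul(7, I, Pow(3, Rational(1, 2)))) = Add(Mul(-75, 5), Mul(7, I, Pow(3, Rational(1, 2)))) = Add(-375, Mul(7, I, Pow(3, Rational(1, 2))))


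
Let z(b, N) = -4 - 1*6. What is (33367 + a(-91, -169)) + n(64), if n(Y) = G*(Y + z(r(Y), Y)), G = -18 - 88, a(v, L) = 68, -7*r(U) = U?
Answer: 27711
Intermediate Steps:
r(U) = -U/7
z(b, N) = -10 (z(b, N) = -4 - 6 = -10)
G = -106
n(Y) = 1060 - 106*Y (n(Y) = -106*(Y - 10) = -106*(-10 + Y) = 1060 - 106*Y)
(33367 + a(-91, -169)) + n(64) = (33367 + 68) + (1060 - 106*64) = 33435 + (1060 - 6784) = 33435 - 5724 = 27711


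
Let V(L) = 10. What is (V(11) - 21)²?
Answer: 121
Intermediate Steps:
(V(11) - 21)² = (10 - 21)² = (-11)² = 121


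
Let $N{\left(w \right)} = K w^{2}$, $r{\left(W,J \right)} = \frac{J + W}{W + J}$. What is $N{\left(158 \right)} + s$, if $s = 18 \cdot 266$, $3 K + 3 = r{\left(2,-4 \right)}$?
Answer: $- \frac{35564}{3} \approx -11855.0$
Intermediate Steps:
$r{\left(W,J \right)} = 1$ ($r{\left(W,J \right)} = \frac{J + W}{J + W} = 1$)
$K = - \frac{2}{3}$ ($K = -1 + \frac{1}{3} \cdot 1 = -1 + \frac{1}{3} = - \frac{2}{3} \approx -0.66667$)
$N{\left(w \right)} = - \frac{2 w^{2}}{3}$
$s = 4788$
$N{\left(158 \right)} + s = - \frac{2 \cdot 158^{2}}{3} + 4788 = \left(- \frac{2}{3}\right) 24964 + 4788 = - \frac{49928}{3} + 4788 = - \frac{35564}{3}$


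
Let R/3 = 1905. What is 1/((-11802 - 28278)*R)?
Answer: -1/229057200 ≈ -4.3657e-9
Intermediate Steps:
R = 5715 (R = 3*1905 = 5715)
1/((-11802 - 28278)*R) = 1/(-11802 - 28278*5715) = (1/5715)/(-40080) = -1/40080*1/5715 = -1/229057200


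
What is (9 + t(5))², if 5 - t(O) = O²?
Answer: 121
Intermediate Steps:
t(O) = 5 - O²
(9 + t(5))² = (9 + (5 - 1*5²))² = (9 + (5 - 1*25))² = (9 + (5 - 25))² = (9 - 20)² = (-11)² = 121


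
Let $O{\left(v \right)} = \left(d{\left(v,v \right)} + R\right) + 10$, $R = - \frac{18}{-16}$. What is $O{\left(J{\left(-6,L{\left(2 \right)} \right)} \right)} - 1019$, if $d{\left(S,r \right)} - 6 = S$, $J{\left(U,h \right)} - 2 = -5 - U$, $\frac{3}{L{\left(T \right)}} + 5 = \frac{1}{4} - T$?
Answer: $- \frac{7991}{8} \approx -998.88$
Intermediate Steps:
$L{\left(T \right)} = \frac{3}{- \frac{19}{4} - T}$ ($L{\left(T \right)} = \frac{3}{-5 - \left(- \frac{1}{4} + T\right)} = \frac{3}{- \frac{19}{4} - T}$)
$J{\left(U,h \right)} = -3 - U$ ($J{\left(U,h \right)} = 2 - \left(5 + U\right) = -3 - U$)
$R = \frac{9}{8}$ ($R = \left(-18\right) \left(- \frac{1}{16}\right) = \frac{9}{8} \approx 1.125$)
$d{\left(S,r \right)} = 6 + S$
$O{\left(v \right)} = \frac{137}{8} + v$ ($O{\left(v \right)} = \left(\left(6 + v\right) + \frac{9}{8}\right) + 10 = \left(\frac{57}{8} + v\right) + 10 = \frac{137}{8} + v$)
$O{\left(J{\left(-6,L{\left(2 \right)} \right)} \right)} - 1019 = \left(\frac{137}{8} - -3\right) - 1019 = \left(\frac{137}{8} + \left(-3 + 6\right)\right) - 1019 = \left(\frac{137}{8} + 3\right) - 1019 = \frac{161}{8} - 1019 = - \frac{7991}{8}$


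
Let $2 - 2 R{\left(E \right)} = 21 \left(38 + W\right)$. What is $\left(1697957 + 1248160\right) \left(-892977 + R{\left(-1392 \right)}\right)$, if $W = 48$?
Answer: $-2633472117843$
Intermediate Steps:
$R{\left(E \right)} = -902$ ($R{\left(E \right)} = 1 - \frac{21 \left(38 + 48\right)}{2} = 1 - \frac{21 \cdot 86}{2} = 1 - 903 = -902$)
$\left(1697957 + 1248160\right) \left(-892977 + R{\left(-1392 \right)}\right) = \left(1697957 + 1248160\right) \left(-892977 - 902\right) = 2946117 \left(-893879\right) = -2633472117843$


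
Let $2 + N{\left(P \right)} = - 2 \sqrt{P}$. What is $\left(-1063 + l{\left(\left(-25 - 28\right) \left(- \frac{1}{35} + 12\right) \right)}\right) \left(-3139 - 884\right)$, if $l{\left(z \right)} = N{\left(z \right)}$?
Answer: $4284495 + \frac{8046 i \sqrt{777245}}{35} \approx 4.2845 \cdot 10^{6} + 2.0267 \cdot 10^{5} i$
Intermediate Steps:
$N{\left(P \right)} = -2 - 2 \sqrt{P}$
$l{\left(z \right)} = -2 - 2 \sqrt{z}$
$\left(-1063 + l{\left(\left(-25 - 28\right) \left(- \frac{1}{35} + 12\right) \right)}\right) \left(-3139 - 884\right) = \left(-1063 - \left(2 + 2 \sqrt{\left(-25 - 28\right) \left(- \frac{1}{35} + 12\right)}\right)\right) \left(-3139 - 884\right) = \left(-1063 - \left(2 + 2 \sqrt{- 53 \left(\left(-1\right) \frac{1}{35} + 12\right)}\right)\right) \left(-4023\right) = \left(-1063 - \left(2 + 2 \sqrt{- 53 \left(- \frac{1}{35} + 12\right)}\right)\right) \left(-4023\right) = \left(-1063 - \left(2 + 2 \sqrt{\left(-53\right) \frac{419}{35}}\right)\right) \left(-4023\right) = \left(-1063 - \left(2 + 2 \sqrt{- \frac{22207}{35}}\right)\right) \left(-4023\right) = \left(-1063 - \left(2 + 2 \frac{i \sqrt{777245}}{35}\right)\right) \left(-4023\right) = \left(-1063 - \left(2 + \frac{2 i \sqrt{777245}}{35}\right)\right) \left(-4023\right) = \left(-1065 - \frac{2 i \sqrt{777245}}{35}\right) \left(-4023\right) = 4284495 + \frac{8046 i \sqrt{777245}}{35}$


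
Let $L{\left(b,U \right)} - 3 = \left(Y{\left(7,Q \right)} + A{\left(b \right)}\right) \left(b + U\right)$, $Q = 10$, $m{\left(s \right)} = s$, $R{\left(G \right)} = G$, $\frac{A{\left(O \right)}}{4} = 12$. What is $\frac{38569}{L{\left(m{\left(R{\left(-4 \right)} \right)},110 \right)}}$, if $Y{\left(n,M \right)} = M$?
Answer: $\frac{38569}{6151} \approx 6.2704$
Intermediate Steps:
$A{\left(O \right)} = 48$ ($A{\left(O \right)} = 4 \cdot 12 = 48$)
$L{\left(b,U \right)} = 3 + 58 U + 58 b$ ($L{\left(b,U \right)} = 3 + \left(10 + 48\right) \left(b + U\right) = 3 + 58 \left(U + b\right) = 3 + \left(58 U + 58 b\right) = 3 + 58 U + 58 b$)
$\frac{38569}{L{\left(m{\left(R{\left(-4 \right)} \right)},110 \right)}} = \frac{38569}{3 + 58 \cdot 110 + 58 \left(-4\right)} = \frac{38569}{3 + 6380 - 232} = \frac{38569}{6151}$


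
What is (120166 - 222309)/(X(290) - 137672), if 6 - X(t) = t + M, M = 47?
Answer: 102143/138003 ≈ 0.74015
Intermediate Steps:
X(t) = -41 - t (X(t) = 6 - (t + 47) = 6 - (47 + t) = 6 + (-47 - t) = -41 - t)
(120166 - 222309)/(X(290) - 137672) = (120166 - 222309)/((-41 - 1*290) - 137672) = -102143/((-41 - 290) - 137672) = -102143/(-331 - 137672) = -102143/(-138003) = -102143*(-1/138003) = 102143/138003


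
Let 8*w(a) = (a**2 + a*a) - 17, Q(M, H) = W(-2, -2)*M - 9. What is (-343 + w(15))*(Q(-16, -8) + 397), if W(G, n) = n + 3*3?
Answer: -159459/2 ≈ -79730.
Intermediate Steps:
W(G, n) = 9 + n (W(G, n) = n + 9 = 9 + n)
Q(M, H) = -9 + 7*M (Q(M, H) = (9 - 2)*M - 9 = 7*M - 9 = -9 + 7*M)
w(a) = -17/8 + a**2/4 (w(a) = ((a**2 + a*a) - 17)/8 = ((a**2 + a**2) - 17)/8 = (2*a**2 - 17)/8 = (-17 + 2*a**2)/8 = -17/8 + a**2/4)
(-343 + w(15))*(Q(-16, -8) + 397) = (-343 + (-17/8 + (1/4)*15**2))*((-9 + 7*(-16)) + 397) = (-343 + (-17/8 + (1/4)*225))*((-9 - 112) + 397) = (-343 + (-17/8 + 225/4))*(-121 + 397) = (-343 + 433/8)*276 = -2311/8*276 = -159459/2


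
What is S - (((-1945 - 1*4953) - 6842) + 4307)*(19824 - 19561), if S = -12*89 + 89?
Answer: 2479900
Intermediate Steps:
S = -979 (S = -1068 + 89 = -979)
S - (((-1945 - 1*4953) - 6842) + 4307)*(19824 - 19561) = -979 - (((-1945 - 1*4953) - 6842) + 4307)*(19824 - 19561) = -979 - (((-1945 - 4953) - 6842) + 4307)*263 = -979 - ((-6898 - 6842) + 4307)*263 = -979 - (-13740 + 4307)*263 = -979 - (-9433)*263 = -979 - 1*(-2480879) = -979 + 2480879 = 2479900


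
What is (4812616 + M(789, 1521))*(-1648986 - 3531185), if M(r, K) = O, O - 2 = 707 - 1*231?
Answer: -24932649959074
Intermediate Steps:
O = 478 (O = 2 + (707 - 1*231) = 2 + (707 - 231) = 2 + 476 = 478)
M(r, K) = 478
(4812616 + M(789, 1521))*(-1648986 - 3531185) = (4812616 + 478)*(-1648986 - 3531185) = 4813094*(-5180171) = -24932649959074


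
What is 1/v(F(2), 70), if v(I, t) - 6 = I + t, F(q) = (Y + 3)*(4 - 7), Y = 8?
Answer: 1/43 ≈ 0.023256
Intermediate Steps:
F(q) = -33 (F(q) = (8 + 3)*(4 - 7) = 11*(-3) = -33)
v(I, t) = 6 + I + t (v(I, t) = 6 + (I + t) = 6 + I + t)
1/v(F(2), 70) = 1/(6 - 33 + 70) = 1/43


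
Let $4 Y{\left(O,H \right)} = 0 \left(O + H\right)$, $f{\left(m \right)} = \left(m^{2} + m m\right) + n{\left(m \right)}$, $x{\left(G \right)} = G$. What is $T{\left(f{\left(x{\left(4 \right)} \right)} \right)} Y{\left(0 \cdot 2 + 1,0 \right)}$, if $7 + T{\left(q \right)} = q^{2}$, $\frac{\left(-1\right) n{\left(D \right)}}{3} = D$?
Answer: $0$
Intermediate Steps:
$n{\left(D \right)} = - 3 D$
$f{\left(m \right)} = - 3 m + 2 m^{2}$ ($f{\left(m \right)} = \left(m^{2} + m m\right) - 3 m = \left(m^{2} + m^{2}\right) - 3 m = 2 m^{2} - 3 m = - 3 m + 2 m^{2}$)
$Y{\left(O,H \right)} = 0$ ($Y{\left(O,H \right)} = \frac{0 \left(O + H\right)}{4} = \frac{0 \left(H + O\right)}{4} = \frac{1}{4} \cdot 0 = 0$)
$T{\left(q \right)} = -7 + q^{2}$
$T{\left(f{\left(x{\left(4 \right)} \right)} \right)} Y{\left(0 \cdot 2 + 1,0 \right)} = \left(-7 + \left(4 \left(-3 + 2 \cdot 4\right)\right)^{2}\right) 0 = \left(-7 + \left(4 \left(-3 + 8\right)\right)^{2}\right) 0 = \left(-7 + \left(4 \cdot 5\right)^{2}\right) 0 = \left(-7 + 20^{2}\right) 0 = \left(-7 + 400\right) 0 = 393 \cdot 0 = 0$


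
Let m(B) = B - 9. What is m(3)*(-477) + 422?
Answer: 3284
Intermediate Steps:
m(B) = -9 + B
m(3)*(-477) + 422 = (-9 + 3)*(-477) + 422 = -6*(-477) + 422 = 2862 + 422 = 3284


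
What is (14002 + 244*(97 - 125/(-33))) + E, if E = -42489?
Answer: -128527/33 ≈ -3894.8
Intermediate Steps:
(14002 + 244*(97 - 125/(-33))) + E = (14002 + 244*(97 - 125/(-33))) - 42489 = (14002 + 244*(97 - 125*(-1/33))) - 42489 = (14002 + 244*(97 + 125/33)) - 42489 = (14002 + 244*(3326/33)) - 42489 = (14002 + 811544/33) - 42489 = 1273610/33 - 42489 = -128527/33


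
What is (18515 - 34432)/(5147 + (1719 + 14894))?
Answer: -15917/21760 ≈ -0.73148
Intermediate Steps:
(18515 - 34432)/(5147 + (1719 + 14894)) = -15917/(5147 + 16613) = -15917/21760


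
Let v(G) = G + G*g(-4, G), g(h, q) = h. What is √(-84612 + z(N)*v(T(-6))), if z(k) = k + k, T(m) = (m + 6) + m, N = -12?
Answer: 2*I*√21261 ≈ 291.62*I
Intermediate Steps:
T(m) = 6 + 2*m (T(m) = (6 + m) + m = 6 + 2*m)
z(k) = 2*k
v(G) = -3*G (v(G) = G + G*(-4) = G - 4*G = -3*G)
√(-84612 + z(N)*v(T(-6))) = √(-84612 + (2*(-12))*(-3*(6 + 2*(-6)))) = √(-84612 - (-72)*(6 - 12)) = √(-84612 - (-72)*(-6)) = √(-84612 - 24*18) = √(-84612 - 432) = √(-85044) = 2*I*√21261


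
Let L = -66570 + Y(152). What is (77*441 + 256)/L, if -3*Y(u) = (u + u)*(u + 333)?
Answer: -102639/347150 ≈ -0.29566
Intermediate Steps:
Y(u) = -2*u*(333 + u)/3 (Y(u) = -(u + u)*(u + 333)/3 = -2*u*(333 + u)/3)
L = -347150/3 (L = -66570 - 2/3*152*(333 + 152) = -66570 - 2/3*152*485 = -66570 - 147440/3 = -347150/3 ≈ -1.1572e+5)
(77*441 + 256)/L = (77*441 + 256)/(-347150/3) = (33957 + 256)*(-3/347150) = 34213*(-3/347150) = -102639/347150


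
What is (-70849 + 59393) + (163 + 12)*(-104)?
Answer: -29656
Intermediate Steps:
(-70849 + 59393) + (163 + 12)*(-104) = -11456 + 175*(-104) = -11456 - 18200 = -29656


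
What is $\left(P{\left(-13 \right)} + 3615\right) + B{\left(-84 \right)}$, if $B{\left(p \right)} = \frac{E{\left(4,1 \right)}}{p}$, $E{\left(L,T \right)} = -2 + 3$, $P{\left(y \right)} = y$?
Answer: $\frac{302567}{84} \approx 3602.0$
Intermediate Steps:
$E{\left(L,T \right)} = 1$
$B{\left(p \right)} = \frac{1}{p}$ ($B{\left(p \right)} = 1 \frac{1}{p} = \frac{1}{p}$)
$\left(P{\left(-13 \right)} + 3615\right) + B{\left(-84 \right)} = \left(-13 + 3615\right) + \frac{1}{-84} = 3602 - \frac{1}{84} = \frac{302567}{84}$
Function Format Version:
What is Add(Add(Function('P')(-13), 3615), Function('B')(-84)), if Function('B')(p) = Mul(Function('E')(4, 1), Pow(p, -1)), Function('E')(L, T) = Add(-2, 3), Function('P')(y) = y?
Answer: Rational(302567, 84) ≈ 3602.0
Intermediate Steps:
Function('E')(L, T) = 1
Function('B')(p) = Pow(p, -1) (Function('B')(p) = Mul(1, Pow(p, -1)) = Pow(p, -1))
Add(Add(Function('P')(-13), 3615), Function('B')(-84)) = Add(Add(-13, 3615), Pow(-84, -1)) = Add(3602, Rational(-1, 84)) = Rational(302567, 84)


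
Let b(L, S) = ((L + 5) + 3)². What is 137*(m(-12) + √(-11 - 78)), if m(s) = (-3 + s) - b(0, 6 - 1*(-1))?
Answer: -10823 + 137*I*√89 ≈ -10823.0 + 1292.5*I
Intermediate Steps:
b(L, S) = (8 + L)² (b(L, S) = ((5 + L) + 3)² = (8 + L)²)
m(s) = -67 + s (m(s) = (-3 + s) - (8 + 0)² = (-3 + s) - 1*8² = (-3 + s) - 1*64 = (-3 + s) - 64 = -67 + s)
137*(m(-12) + √(-11 - 78)) = 137*((-67 - 12) + √(-11 - 78)) = 137*(-79 + √(-89)) = 137*(-79 + I*√89) = -10823 + 137*I*√89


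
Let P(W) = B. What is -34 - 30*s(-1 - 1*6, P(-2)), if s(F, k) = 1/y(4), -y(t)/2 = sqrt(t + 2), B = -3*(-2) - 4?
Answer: -34 + 5*sqrt(6)/2 ≈ -27.876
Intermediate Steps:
B = 2 (B = 6 - 4 = 2)
P(W) = 2
y(t) = -2*sqrt(2 + t) (y(t) = -2*sqrt(t + 2) = -2*sqrt(2 + t))
s(F, k) = -sqrt(6)/12 (s(F, k) = 1/(-2*sqrt(2 + 4)) = 1/(-2*sqrt(6)) = -sqrt(6)/12)
-34 - 30*s(-1 - 1*6, P(-2)) = -34 - (-5)*sqrt(6)/2 = -34 + 5*sqrt(6)/2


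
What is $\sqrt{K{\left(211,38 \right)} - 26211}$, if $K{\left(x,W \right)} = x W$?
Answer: $i \sqrt{18193} \approx 134.88 i$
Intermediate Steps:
$K{\left(x,W \right)} = W x$
$\sqrt{K{\left(211,38 \right)} - 26211} = \sqrt{38 \cdot 211 - 26211} = \sqrt{8018 - 26211} = \sqrt{-18193} = i \sqrt{18193}$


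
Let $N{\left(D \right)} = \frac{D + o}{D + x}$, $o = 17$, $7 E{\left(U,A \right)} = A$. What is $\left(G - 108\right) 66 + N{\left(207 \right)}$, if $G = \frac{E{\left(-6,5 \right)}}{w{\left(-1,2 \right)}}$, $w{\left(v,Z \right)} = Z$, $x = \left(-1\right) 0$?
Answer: $- \frac{10292749}{1449} \approx -7103.3$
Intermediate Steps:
$x = 0$
$E{\left(U,A \right)} = \frac{A}{7}$
$N{\left(D \right)} = \frac{17 + D}{D}$ ($N{\left(D \right)} = \frac{D + 17}{D + 0} = \frac{17 + D}{D}$)
$G = \frac{5}{14}$ ($G = \frac{\frac{1}{7} \cdot 5}{2} = \frac{5}{7} \cdot \frac{1}{2} = \frac{5}{14} \approx 0.35714$)
$\left(G - 108\right) 66 + N{\left(207 \right)} = \left(\frac{5}{14} - 108\right) 66 + \frac{17 + 207}{207} = \left(- \frac{1507}{14}\right) 66 + \frac{1}{207} \cdot 224 = - \frac{49731}{7} + \frac{224}{207} = - \frac{10292749}{1449}$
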